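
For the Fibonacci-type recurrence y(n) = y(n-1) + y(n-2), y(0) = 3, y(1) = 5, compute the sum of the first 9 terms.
Computing the sequence terms: 3, 5, 8, 13, 21, 34, 55, 89, 144
Adding these values together:

372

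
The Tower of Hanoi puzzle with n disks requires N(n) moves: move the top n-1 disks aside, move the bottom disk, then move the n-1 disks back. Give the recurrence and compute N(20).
Moving n disks = move the top n-1 disks aside (N(n-1) moves) + move the largest disk (1 move) + move the n-1 disks back on top (N(n-1) moves), so N(n) = 2N(n-1) + 1, with N(1) = 1 (a single disk takes one move).
First terms: 1, 3, 7, 15, 31, 63, … — each is one less than a power of 2. Indeed N(n) + 1 = 2(N(n-1) + 1) with N(1) + 1 = 2, so N(n) + 1 = 2ⁿ and N(n) = 2ⁿ - 1.
Hence N(20) = 2^20 - 1 = 1048576 - 1 = 1048575.

N(n) = 2N(n-1) + 1, N(1) = 1; N(20) = 1048575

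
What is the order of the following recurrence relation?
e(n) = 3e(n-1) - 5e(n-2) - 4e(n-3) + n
The order is the largest lag k for which e(n-k) appears. Here the deepest term is e(n-3) (the n term is non-homogeneous and does not affect the order), so the order is 3.

Order 3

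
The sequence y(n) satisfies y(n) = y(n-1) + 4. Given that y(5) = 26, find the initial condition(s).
y(5) = y(0) + 5·4, so y(0) = 26 - 20 = 6.

y(0) = 6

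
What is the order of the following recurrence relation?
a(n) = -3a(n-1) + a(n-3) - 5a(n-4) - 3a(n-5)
The order is the largest lag k for which a(n-k) appears. Here the deepest term is a(n-5), so the order is 5.

Order 5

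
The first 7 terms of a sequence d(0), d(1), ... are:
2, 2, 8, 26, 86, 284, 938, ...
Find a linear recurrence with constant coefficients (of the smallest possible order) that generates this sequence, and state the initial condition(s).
Look for the lowest-order linear relation among consecutive terms.
Observation: d(n) - 3·d(n-1) - (1)·d(n-2) = 0 holds for the shown terms, and no order-1 relation d(n) = α·d(n-1) + β fits.
Check at n=3: 3·8 + (1)·2 = 26. ✓

d(n) = 3d(n-1) + d(n-2), d(0) = 2, d(1) = 2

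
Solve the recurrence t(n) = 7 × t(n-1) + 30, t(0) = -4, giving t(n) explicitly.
Recurrence: t(n) = 7 × t(n-1) + 30, initial: t(0) = -4.
Try t(n) = A·7ⁿ + C. Substituting: A·7ⁿ + C = 7(A·7ⁿ⁻¹ + C) + 30 = A·7ⁿ + 7C + 30, so C = 7C + 30, giving C = -5. Then t(0) = A - 5 = -4 gives A = 1.

t(n) = 7ⁿ - 5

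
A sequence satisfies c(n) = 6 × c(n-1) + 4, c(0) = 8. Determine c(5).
Computing step by step:
c(0) = 8
c(1) = 6 × 8 + 4 = 52
c(2) = 6 × 52 + 4 = 316
c(3) = 6 × 316 + 4 = 1900
c(4) = 6 × 1900 + 4 = 11404
c(5) = 6 × 11404 + 4 = 68428

68428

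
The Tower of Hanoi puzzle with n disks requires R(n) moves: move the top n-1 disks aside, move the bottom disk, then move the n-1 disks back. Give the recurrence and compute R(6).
Moving n disks = move the top n-1 disks aside (R(n-1) moves) + move the largest disk (1 move) + move the n-1 disks back on top (R(n-1) moves), so R(n) = 2R(n-1) + 1, with R(1) = 1 (a single disk takes one move).
First terms: 1, 3, 7, 15, 31, 63, … — each is one less than a power of 2. Indeed R(n) + 1 = 2(R(n-1) + 1) with R(1) + 1 = 2, so R(n) + 1 = 2ⁿ and R(n) = 2ⁿ - 1.
Hence R(6) = 2^6 - 1 = 64 - 1 = 63.

R(n) = 2R(n-1) + 1, R(1) = 1; R(6) = 63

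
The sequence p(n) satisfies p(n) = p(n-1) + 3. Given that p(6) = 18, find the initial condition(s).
p(6) = p(0) + 6·3, so p(0) = 18 - 18 = 0.

p(0) = 0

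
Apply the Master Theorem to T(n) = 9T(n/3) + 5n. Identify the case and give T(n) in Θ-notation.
Master Theorem template: T(n) = a·T(n/b) + f(n).
Here: a=9, b=3, f(n)=5n
Compute log_b(a) = log_3(9) = 2.
f(n) = 5n = O(n^(2-ε)) with ε = 1. Case 1: T(n) = Θ(n^log_b(a)) = Θ(n^2).

Case 1: T(n) = Θ(n^2)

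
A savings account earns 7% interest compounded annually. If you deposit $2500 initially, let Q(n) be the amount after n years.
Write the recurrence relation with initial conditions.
Each year the balance grows by 7%, i.e. is multiplied by 1 + 7/100 = 1.07, so Q(n) = 1.07 × Q(n-1). The initial deposit gives Q(0) = 2500.
Unrolling gives the closed form Q(n) = 2500 × (1.07)ⁿ.

Q(n) = 1.07 × Q(n-1), Q(0) = 2500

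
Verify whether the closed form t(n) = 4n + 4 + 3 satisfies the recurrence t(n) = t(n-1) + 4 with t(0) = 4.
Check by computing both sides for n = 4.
From the recurrence with t(0) = 4:
  t(0) = 4, t(1) = 8, t(2) = 12, t(3) = 16, t(4) = 20
  so the recurrence gives t(4) = 20.
From the proposed closed form t(n) = 4n + 4 + 3:
  t(4) = 23.
The recurrence gives 20 but the closed form gives 23, so the closed form does not satisfy the recurrence.

No, the closed form is incorrect.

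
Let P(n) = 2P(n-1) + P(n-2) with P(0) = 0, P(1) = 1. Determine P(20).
Computing the sequence terms:
0, 1, 2, 5, 12, 29, 70, 169, 408, 985, 2378, 5741, 13860, 33461, 80782, 195025, 470832, 1136689, 2744210, 6625109, 15994428

15994428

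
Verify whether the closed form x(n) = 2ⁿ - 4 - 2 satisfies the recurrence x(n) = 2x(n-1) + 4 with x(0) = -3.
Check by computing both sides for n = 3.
From the recurrence with x(0) = -3:
  x(0) = -3, x(1) = -2, x(2) = 0, x(3) = 4
  so the recurrence gives x(3) = 4.
From the proposed closed form x(n) = 2ⁿ - 4 - 2:
  x(3) = 2.
The recurrence gives 4 but the closed form gives 2, so the closed form does not satisfy the recurrence.

No, the closed form is incorrect.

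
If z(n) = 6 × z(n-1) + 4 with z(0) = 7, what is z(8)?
Computing step by step:
z(0) = 7
z(1) = 6 × 7 + 4 = 46
z(2) = 6 × 46 + 4 = 280
z(3) = 6 × 280 + 4 = 1684
z(4) = 6 × 1684 + 4 = 10108
z(5) = 6 × 10108 + 4 = 60652
z(6) = 6 × 60652 + 4 = 363916
z(7) = 6 × 363916 + 4 = 2183500
z(8) = 6 × 2183500 + 4 = 13101004

13101004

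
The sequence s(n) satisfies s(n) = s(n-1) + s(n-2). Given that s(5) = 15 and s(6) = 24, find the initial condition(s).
Work backwards using s(k) = s(k+2) - s(k+1):
s(4) = s(6) - s(5) = 24 - 15 = 9
s(3) = s(5) - s(4) = 15 - 9 = 6
s(2) = s(4) - s(3) = 9 - 6 = 3
s(1) = s(3) - s(2) = 6 - 3 = 3
s(0) = s(2) - s(1) = 3 - 3 = 0

s(0) = 0, s(1) = 3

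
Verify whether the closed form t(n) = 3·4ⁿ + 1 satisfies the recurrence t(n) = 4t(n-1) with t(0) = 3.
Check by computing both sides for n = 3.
From the recurrence with t(0) = 3:
  t(0) = 3, t(1) = 12, t(2) = 48, t(3) = 192
  so the recurrence gives t(3) = 192.
From the proposed closed form t(n) = 3·4ⁿ + 1:
  t(3) = 193.
The recurrence gives 192 but the closed form gives 193, so the closed form does not satisfy the recurrence.

No, the closed form is incorrect.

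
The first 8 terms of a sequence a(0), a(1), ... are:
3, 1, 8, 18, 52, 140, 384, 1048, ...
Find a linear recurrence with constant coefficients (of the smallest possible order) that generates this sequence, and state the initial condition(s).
Look for the lowest-order linear relation among consecutive terms.
Observation: a(n) - 2·a(n-1) - (2)·a(n-2) = 0 holds for the shown terms, and no order-1 relation a(n) = α·a(n-1) + β fits.
Check at n=3: 2·8 + (2)·1 = 18. ✓

a(n) = 2a(n-1) + 2a(n-2), a(0) = 3, a(1) = 1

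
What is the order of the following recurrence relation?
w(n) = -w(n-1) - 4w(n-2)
The order is the largest lag k for which w(n-k) appears. Here the deepest term is w(n-2), so the order is 2.

Order 2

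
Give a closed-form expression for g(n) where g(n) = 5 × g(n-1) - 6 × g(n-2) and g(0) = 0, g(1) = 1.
Recurrence: g(n) = 5 × g(n-1) - 6 × g(n-2), initial: g(0) = 0, g(1) = 1.
Characteristic equation: r² - 5r + 6 = 0, which factors as (r - 3)(r - 2) = 0, so r = 3, 2. General solution g(n) = A·3ⁿ + B·2ⁿ. From g(0) = 0: A + B = 0. From g(1) = 1: 3A + 2B = 1. Solving gives A = 1, B = -1.

g(n) = 3ⁿ - 2ⁿ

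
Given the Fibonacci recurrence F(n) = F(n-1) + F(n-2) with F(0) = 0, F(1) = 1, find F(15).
Computing the sequence terms:
0, 1, 1, 2, 3, 5, 8, 13, 21, 34, 55, 89, 144, 233, 377, 610

610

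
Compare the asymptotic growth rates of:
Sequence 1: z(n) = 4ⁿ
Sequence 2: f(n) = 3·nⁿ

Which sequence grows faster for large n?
Comparing growth rates:
Growth-rate hierarchy: log n ≺ any polynomial ≺ any exponential cⁿ (c>1) ≺ n! ≺ nⁿ.
super-exponential nⁿ dominates exponential base 4 asymptotically.

f(n) grows faster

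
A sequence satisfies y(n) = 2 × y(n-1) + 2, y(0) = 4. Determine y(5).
Computing step by step:
y(0) = 4
y(1) = 2 × 4 + 2 = 10
y(2) = 2 × 10 + 2 = 22
y(3) = 2 × 22 + 2 = 46
y(4) = 2 × 46 + 2 = 94
y(5) = 2 × 94 + 2 = 190

190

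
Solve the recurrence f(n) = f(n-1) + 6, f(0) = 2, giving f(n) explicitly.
Recurrence: f(n) = f(n-1) + 6, initial: f(0) = 2.
Each step adds 6, so f(n) = f(0) + 6n = 6n + 2.

f(n) = 6n + 2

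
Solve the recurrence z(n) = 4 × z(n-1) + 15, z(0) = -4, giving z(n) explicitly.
Recurrence: z(n) = 4 × z(n-1) + 15, initial: z(0) = -4.
Try z(n) = A·4ⁿ + C. Substituting: A·4ⁿ + C = 4(A·4ⁿ⁻¹ + C) + 15 = A·4ⁿ + 4C + 15, so C = 4C + 15, giving C = -5. Then z(0) = A - 5 = -4 gives A = 1.

z(n) = 4ⁿ - 5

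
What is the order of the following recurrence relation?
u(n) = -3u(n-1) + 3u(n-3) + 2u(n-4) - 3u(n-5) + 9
The order is the largest lag k for which u(n-k) appears. Here the deepest term is u(n-5) (the 9 term is non-homogeneous and does not affect the order), so the order is 5.

Order 5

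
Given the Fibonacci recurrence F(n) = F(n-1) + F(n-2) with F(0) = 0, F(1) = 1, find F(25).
Computing the sequence terms:
0, 1, 1, 2, 3, 5, 8, 13, 21, 34, 55, 89, 144, 233, 377, 610, 987, 1597, 2584, 4181, 6765, 10946, 17711, 28657, 46368, 75025

75025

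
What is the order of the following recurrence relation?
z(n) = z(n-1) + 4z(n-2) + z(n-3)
The order is the largest lag k for which z(n-k) appears. Here the deepest term is z(n-3), so the order is 3.

Order 3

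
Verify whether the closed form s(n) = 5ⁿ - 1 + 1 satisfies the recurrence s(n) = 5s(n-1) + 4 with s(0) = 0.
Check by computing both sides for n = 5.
From the recurrence with s(0) = 0:
  s(0) = 0, s(1) = 4, s(2) = 24, s(3) = 124, s(4) = 624, s(5) = 3124
  so the recurrence gives s(5) = 3124.
From the proposed closed form s(n) = 5ⁿ - 1 + 1:
  s(5) = 3125.
The recurrence gives 3124 but the closed form gives 3125, so the closed form does not satisfy the recurrence.

No, the closed form is incorrect.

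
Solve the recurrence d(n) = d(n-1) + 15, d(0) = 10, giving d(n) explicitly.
Recurrence: d(n) = d(n-1) + 15, initial: d(0) = 10.
Each step adds 15, so d(n) = d(0) + 15n = 15n + 10.

d(n) = 15n + 10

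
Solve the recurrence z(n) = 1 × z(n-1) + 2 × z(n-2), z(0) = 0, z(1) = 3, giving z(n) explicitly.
Recurrence: z(n) = 1 × z(n-1) + 2 × z(n-2), initial: z(0) = 0, z(1) = 3.
Characteristic equation: r² - 1r - 2 = 0, which factors as (r - 2)(r + 1) = 0, so r = 2, -1. General solution z(n) = A·2ⁿ + B·(-1)ⁿ. From z(0) = 0: A + B = 0. From z(1) = 3: 2A - 1B = 3. Solving gives A = 1, B = -1.

z(n) = 2ⁿ - (-1)ⁿ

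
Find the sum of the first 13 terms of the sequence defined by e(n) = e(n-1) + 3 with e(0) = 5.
Computing the sequence terms: 5, 8, 11, 14, 17, 20, 23, 26, 29, 32, 35, 38, 41
Adding these values together:

299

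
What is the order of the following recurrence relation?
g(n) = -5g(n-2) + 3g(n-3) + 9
The order is the largest lag k for which g(n-k) appears. Here the deepest term is g(n-3) (the 9 term is non-homogeneous and does not affect the order), so the order is 3.

Order 3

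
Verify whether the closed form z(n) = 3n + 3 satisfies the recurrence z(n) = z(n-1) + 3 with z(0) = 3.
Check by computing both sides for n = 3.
From the recurrence with z(0) = 3:
  z(0) = 3, z(1) = 6, z(2) = 9, z(3) = 12
  so the recurrence gives z(3) = 12.
From the proposed closed form z(n) = 3n + 3:
  z(3) = 12.
Both sides give 12 at n = 3, and the initial condition(s) match, so the closed form is consistent.

Yes, the closed form is correct.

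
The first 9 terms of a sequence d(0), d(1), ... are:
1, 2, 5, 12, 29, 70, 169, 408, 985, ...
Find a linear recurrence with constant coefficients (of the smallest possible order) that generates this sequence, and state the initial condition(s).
Look for the lowest-order linear relation among consecutive terms.
Observation: d(n) - 2·d(n-1) - (1)·d(n-2) = 0 holds for the shown terms, and no order-1 relation d(n) = α·d(n-1) + β fits.
Check at n=3: 2·5 + (1)·2 = 12. ✓

d(n) = 2d(n-1) + d(n-2), d(0) = 1, d(1) = 2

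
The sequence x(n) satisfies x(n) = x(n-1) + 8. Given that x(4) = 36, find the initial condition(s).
x(4) = x(0) + 4·8, so x(0) = 36 - 32 = 4.

x(0) = 4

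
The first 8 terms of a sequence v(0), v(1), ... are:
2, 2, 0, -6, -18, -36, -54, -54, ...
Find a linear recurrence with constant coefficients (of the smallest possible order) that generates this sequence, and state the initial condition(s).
Look for the lowest-order linear relation among consecutive terms.
Observation: v(n) - 3·v(n-1) - (-3)·v(n-2) = 0 holds for the shown terms, and no order-1 relation v(n) = α·v(n-1) + β fits.
Check at n=3: 3·0 + (-3)·2 = -6. ✓

v(n) = 3v(n-1) - 3v(n-2), v(0) = 2, v(1) = 2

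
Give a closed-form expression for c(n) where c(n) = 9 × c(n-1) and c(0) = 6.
Recurrence: c(n) = 9 × c(n-1), initial: c(0) = 6.
Each term is 9 times the previous, so this is geometric with ratio 9. After n steps: c(n) = c(0)·9ⁿ = 6·9ⁿ.

c(n) = 6·9ⁿ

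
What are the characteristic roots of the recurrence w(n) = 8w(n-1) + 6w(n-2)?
Substitute w(n) = rⁿ and divide through by rⁿ⁻²: r² - 8r - 6 = 0
Discriminant: 8² + 4·6 = 88, not a perfect square, so by the quadratic formula r = (8 ± √88)/2.
General solution: w(n) = A·r₁ⁿ + B·r₂ⁿ where r₁,r₂ = (8 ± √88)/2

Characteristic: r² - 8r - 6 = 0, Roots: r = (8 ± √88)/2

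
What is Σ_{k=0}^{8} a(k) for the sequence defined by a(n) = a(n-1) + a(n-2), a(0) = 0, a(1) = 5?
Computing the sequence terms: 0, 5, 5, 10, 15, 25, 40, 65, 105
Adding these values together:

270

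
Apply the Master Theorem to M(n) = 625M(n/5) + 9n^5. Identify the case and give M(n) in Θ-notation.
Master Theorem template: M(n) = a·M(n/b) + f(n).
Here: a=625, b=5, f(n)=9n^5
Compute log_b(a) = log_5(625) = 4.
f(n) = 9n^5 = Ω(n^(4+ε)) with ε = 1, and the regularity condition holds (a·f(n/b) = (a/b^5)·f(n) with a/b^5 = 5^-1 < 1). Case 3: M(n) = Θ(f(n)) = Θ(n^5).

Case 3: M(n) = Θ(n^5)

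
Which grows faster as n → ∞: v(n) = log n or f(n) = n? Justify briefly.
Comparing growth rates:
Growth-rate hierarchy: log n ≺ any polynomial ≺ any exponential cⁿ (c>1) ≺ n! ≺ nⁿ.
polynomial degree 1 dominates logarithmic asymptotically.

f(n) grows faster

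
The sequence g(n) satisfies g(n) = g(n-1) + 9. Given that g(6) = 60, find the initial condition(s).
g(6) = g(0) + 6·9, so g(0) = 60 - 54 = 6.

g(0) = 6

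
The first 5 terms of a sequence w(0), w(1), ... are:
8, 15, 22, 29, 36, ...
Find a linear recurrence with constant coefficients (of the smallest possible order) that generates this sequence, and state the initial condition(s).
Look for the lowest-order linear relation among consecutive terms.
Observation: consecutive differences are constant (= 7).
Check at n=2: 1·15 + 7 = 22. ✓

w(n) = w(n-1) + 7, w(0) = 8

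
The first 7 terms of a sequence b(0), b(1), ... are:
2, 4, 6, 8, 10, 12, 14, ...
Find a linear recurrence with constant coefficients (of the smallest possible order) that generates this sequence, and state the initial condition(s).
Look for the lowest-order linear relation among consecutive terms.
Observation: consecutive differences are constant (= 2).
Check at n=2: 1·4 + 2 = 6. ✓

b(n) = b(n-1) + 2, b(0) = 2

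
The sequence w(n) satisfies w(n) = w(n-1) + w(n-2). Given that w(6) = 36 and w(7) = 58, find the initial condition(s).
Work backwards using w(k) = w(k+2) - w(k+1):
w(5) = w(7) - w(6) = 58 - 36 = 22
w(4) = w(6) - w(5) = 36 - 22 = 14
w(3) = w(5) - w(4) = 22 - 14 = 8
w(2) = w(4) - w(3) = 14 - 8 = 6
w(1) = w(3) - w(2) = 8 - 6 = 2
w(0) = w(2) - w(1) = 6 - 2 = 4

w(0) = 4, w(1) = 2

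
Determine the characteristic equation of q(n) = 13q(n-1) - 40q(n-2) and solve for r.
Substitute q(n) = rⁿ and divide through by rⁿ⁻²: r² - 13r + 40 = 0
Factor: (r - 5)(r - 8) = 0, so r = 5, 8.
General solution: q(n) = A·5ⁿ + B·8ⁿ

Characteristic: r² - 13r + 40 = 0, Roots: r = 5, 8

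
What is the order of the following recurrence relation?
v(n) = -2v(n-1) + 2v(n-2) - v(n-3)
The order is the largest lag k for which v(n-k) appears. Here the deepest term is v(n-3), so the order is 3.

Order 3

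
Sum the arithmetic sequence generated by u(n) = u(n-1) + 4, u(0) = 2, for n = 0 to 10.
Computing the sequence terms: 2, 6, 10, 14, 18, 22, 26, 30, 34, 38, 42
Adding these values together:

242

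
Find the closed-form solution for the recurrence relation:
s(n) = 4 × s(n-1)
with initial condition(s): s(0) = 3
Recurrence: s(n) = 4 × s(n-1), initial: s(0) = 3.
Each term is 4 times the previous, so this is geometric with ratio 4. After n steps: s(n) = s(0)·4ⁿ = 3·4ⁿ.

s(n) = 3·4ⁿ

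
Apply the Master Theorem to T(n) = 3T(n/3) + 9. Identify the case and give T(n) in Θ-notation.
Master Theorem template: T(n) = a·T(n/b) + f(n).
Here: a=3, b=3, f(n)=9
Compute log_b(a) = log_3(3) = 1.
f(n) = 9 = O(n^(1-ε)) with ε = 1. Case 1: T(n) = Θ(n^log_b(a)) = Θ(n).

Case 1: T(n) = Θ(n)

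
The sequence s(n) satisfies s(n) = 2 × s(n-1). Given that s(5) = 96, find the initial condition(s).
In general s(n) = 2ⁿ · s(0). At n = 5: s(0) = s(5) / 2^5 = 96 / 32 = 3.

s(0) = 3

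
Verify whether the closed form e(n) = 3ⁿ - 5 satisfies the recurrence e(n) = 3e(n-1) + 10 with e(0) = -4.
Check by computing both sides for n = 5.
From the recurrence with e(0) = -4:
  e(0) = -4, e(1) = -2, e(2) = 4, e(3) = 22, e(4) = 76, e(5) = 238
  so the recurrence gives e(5) = 238.
From the proposed closed form e(n) = 3ⁿ - 5:
  e(5) = 238.
Both sides give 238 at n = 5, and the initial condition(s) match, so the closed form is consistent.

Yes, the closed form is correct.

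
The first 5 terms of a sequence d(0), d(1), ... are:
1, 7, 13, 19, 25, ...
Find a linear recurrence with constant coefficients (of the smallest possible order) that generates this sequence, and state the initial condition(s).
Look for the lowest-order linear relation among consecutive terms.
Observation: consecutive differences are constant (= 6).
Check at n=2: 1·7 + 6 = 13. ✓

d(n) = d(n-1) + 6, d(0) = 1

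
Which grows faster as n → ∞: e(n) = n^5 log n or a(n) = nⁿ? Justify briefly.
Comparing growth rates:
Growth-rate hierarchy: log n ≺ any polynomial ≺ any exponential cⁿ (c>1) ≺ n! ≺ nⁿ.
super-exponential nⁿ dominates polynomial degree 5 (with log factor) asymptotically.

a(n) grows faster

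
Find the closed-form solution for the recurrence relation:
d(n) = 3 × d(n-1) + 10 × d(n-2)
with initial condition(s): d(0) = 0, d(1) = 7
Recurrence: d(n) = 3 × d(n-1) + 10 × d(n-2), initial: d(0) = 0, d(1) = 7.
Characteristic equation: r² - 3r - 10 = 0, which factors as (r - 5)(r + 2) = 0, so r = 5, -2. General solution d(n) = A·5ⁿ + B·(-2)ⁿ. From d(0) = 0: A + B = 0. From d(1) = 7: 5A - 2B = 7. Solving gives A = 1, B = -1.

d(n) = 5ⁿ - (-2)ⁿ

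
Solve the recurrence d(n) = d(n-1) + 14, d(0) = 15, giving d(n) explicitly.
Recurrence: d(n) = d(n-1) + 14, initial: d(0) = 15.
Each step adds 14, so d(n) = d(0) + 14n = 14n + 15.

d(n) = 14n + 15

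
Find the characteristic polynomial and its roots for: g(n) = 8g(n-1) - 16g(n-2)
Substitute g(n) = rⁿ and divide through by rⁿ⁻²: r² - 8r + 16 = 0
Factor: (r - 4)² = 0, so r = 4 (double root).
General solution: g(n) = (A + Bn)·4ⁿ

Characteristic: r² - 8r + 16 = 0, Roots: r = 4 (double root)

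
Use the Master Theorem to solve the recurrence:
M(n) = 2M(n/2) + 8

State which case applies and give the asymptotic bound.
Master Theorem template: M(n) = a·M(n/b) + f(n).
Here: a=2, b=2, f(n)=8
Compute log_b(a) = log_2(2) = 1.
f(n) = 8 = O(n^(1-ε)) with ε = 1. Case 1: M(n) = Θ(n^log_b(a)) = Θ(n).

Case 1: M(n) = Θ(n)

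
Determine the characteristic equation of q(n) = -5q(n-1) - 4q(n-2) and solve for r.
Substitute q(n) = rⁿ and divide through by rⁿ⁻²: r² + 5r + 4 = 0
Factor: (r + 1)(r + 4) = 0, so r = -1, -4.
General solution: q(n) = A·(-1)ⁿ + B·(-4)ⁿ

Characteristic: r² + 5r + 4 = 0, Roots: r = -1, -4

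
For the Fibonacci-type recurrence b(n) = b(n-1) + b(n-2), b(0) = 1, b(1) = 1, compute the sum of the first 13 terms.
Computing the sequence terms: 1, 1, 2, 3, 5, 8, 13, 21, 34, 55, 89, 144, 233
Adding these values together:

609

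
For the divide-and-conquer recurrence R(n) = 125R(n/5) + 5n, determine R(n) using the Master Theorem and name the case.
Master Theorem template: R(n) = a·R(n/b) + f(n).
Here: a=125, b=5, f(n)=5n
Compute log_b(a) = log_5(125) = 3.
f(n) = 5n = O(n^(3-ε)) with ε = 2. Case 1: R(n) = Θ(n^log_b(a)) = Θ(n^3).

Case 1: R(n) = Θ(n^3)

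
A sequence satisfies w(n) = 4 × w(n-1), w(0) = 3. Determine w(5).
Computing step by step:
w(0) = 3
w(1) = 4 × 3 = 12
w(2) = 4 × 12 = 48
w(3) = 4 × 48 = 192
w(4) = 4 × 192 = 768
w(5) = 4 × 768 = 3072

3072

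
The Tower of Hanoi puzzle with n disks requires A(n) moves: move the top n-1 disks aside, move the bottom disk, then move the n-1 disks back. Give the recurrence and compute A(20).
Moving n disks = move the top n-1 disks aside (A(n-1) moves) + move the largest disk (1 move) + move the n-1 disks back on top (A(n-1) moves), so A(n) = 2A(n-1) + 1, with A(1) = 1 (a single disk takes one move).
First terms: 1, 3, 7, 15, 31, 63, … — each is one less than a power of 2. Indeed A(n) + 1 = 2(A(n-1) + 1) with A(1) + 1 = 2, so A(n) + 1 = 2ⁿ and A(n) = 2ⁿ - 1.
Hence A(20) = 2^20 - 1 = 1048576 - 1 = 1048575.

A(n) = 2A(n-1) + 1, A(1) = 1; A(20) = 1048575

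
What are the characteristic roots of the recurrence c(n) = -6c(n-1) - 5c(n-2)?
Substitute c(n) = rⁿ and divide through by rⁿ⁻²: r² + 6r + 5 = 0
Factor: (r + 1)(r + 5) = 0, so r = -1, -5.
General solution: c(n) = A·(-1)ⁿ + B·(-5)ⁿ

Characteristic: r² + 6r + 5 = 0, Roots: r = -1, -5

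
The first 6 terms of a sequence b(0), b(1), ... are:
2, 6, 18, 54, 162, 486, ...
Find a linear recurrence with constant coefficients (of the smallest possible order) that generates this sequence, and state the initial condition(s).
Look for the lowest-order linear relation among consecutive terms.
Observation: each term is 3× the previous.
Check at n=2: 3·6 = 18. ✓

b(n) = 3 × b(n-1), b(0) = 2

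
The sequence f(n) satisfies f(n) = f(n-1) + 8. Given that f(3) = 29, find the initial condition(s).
f(3) = f(0) + 3·8, so f(0) = 29 - 24 = 5.

f(0) = 5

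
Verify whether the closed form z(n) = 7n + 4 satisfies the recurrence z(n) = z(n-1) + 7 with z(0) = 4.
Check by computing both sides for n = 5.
From the recurrence with z(0) = 4:
  z(0) = 4, z(1) = 11, z(2) = 18, z(3) = 25, z(4) = 32, z(5) = 39
  so the recurrence gives z(5) = 39.
From the proposed closed form z(n) = 7n + 4:
  z(5) = 39.
Both sides give 39 at n = 5, and the initial condition(s) match, so the closed form is consistent.

Yes, the closed form is correct.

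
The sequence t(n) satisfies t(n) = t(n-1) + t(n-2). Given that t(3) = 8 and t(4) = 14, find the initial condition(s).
Work backwards using t(k) = t(k+2) - t(k+1):
t(2) = t(4) - t(3) = 14 - 8 = 6
t(1) = t(3) - t(2) = 8 - 6 = 2
t(0) = t(2) - t(1) = 6 - 2 = 4

t(0) = 4, t(1) = 2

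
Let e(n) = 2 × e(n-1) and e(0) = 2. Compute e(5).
Computing step by step:
e(0) = 2
e(1) = 2 × 2 = 4
e(2) = 2 × 4 = 8
e(3) = 2 × 8 = 16
e(4) = 2 × 16 = 32
e(5) = 2 × 32 = 64

64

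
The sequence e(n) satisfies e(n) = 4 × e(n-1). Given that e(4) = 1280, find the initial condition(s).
In general e(n) = 4ⁿ · e(0). At n = 4: e(0) = e(4) / 4^4 = 1280 / 256 = 5.

e(0) = 5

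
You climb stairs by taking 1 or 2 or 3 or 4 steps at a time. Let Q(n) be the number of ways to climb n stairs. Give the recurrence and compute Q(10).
Condition on the size of the last step (1 to 4): before it there were n-1, …, n-4 stairs climbed, and these cases are disjoint, so Q(n) = Q(n-1) + Q(n-2) + Q(n-3) + Q(n-4) (order-4 linear recurrence).
Initial conditions by direct count (compositions of i into parts ≤ 4): Q(1) = 1; Q(2) = 2; Q(3) = 4; Q(4) = 8.
Iterating the recurrence: Q(5) = 15, Q(6) = 29, Q(7) = 56, Q(8) = 108, Q(9) = 208, Q(10) = 401.

Q(n) = Q(n-1) + Q(n-2) + Q(n-3) + Q(n-4), Q(1) = 1, Q(2) = 2, Q(3) = 4, Q(4) = 8; Q(10) = 401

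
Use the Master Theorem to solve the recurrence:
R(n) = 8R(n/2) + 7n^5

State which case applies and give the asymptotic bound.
Master Theorem template: R(n) = a·R(n/b) + f(n).
Here: a=8, b=2, f(n)=7n^5
Compute log_b(a) = log_2(8) = 3.
f(n) = 7n^5 = Ω(n^(3+ε)) with ε = 2, and the regularity condition holds (a·f(n/b) = (a/b^5)·f(n) with a/b^5 = 2^-2 < 1). Case 3: R(n) = Θ(f(n)) = Θ(n^5).

Case 3: R(n) = Θ(n^5)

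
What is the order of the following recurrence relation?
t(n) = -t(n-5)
The order is the largest lag k for which t(n-k) appears. Here the deepest term is t(n-5), so the order is 5.

Order 5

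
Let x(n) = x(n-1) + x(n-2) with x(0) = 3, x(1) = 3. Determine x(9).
Computing the sequence terms:
3, 3, 6, 9, 15, 24, 39, 63, 102, 165

165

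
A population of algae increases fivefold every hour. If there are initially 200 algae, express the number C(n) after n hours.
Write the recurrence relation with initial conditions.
Each hour multiplies the count by 5, so the count after n hours depends only on the count after n-1 hours: C(n) = 5 × C(n-1). The starting count gives C(0) = 200.
Unrolling n times gives the closed form C(n) = 200 × 5ⁿ.

C(n) = 5 × C(n-1), C(0) = 200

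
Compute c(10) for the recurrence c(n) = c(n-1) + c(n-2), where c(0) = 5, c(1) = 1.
Computing the sequence terms:
5, 1, 6, 7, 13, 20, 33, 53, 86, 139, 225

225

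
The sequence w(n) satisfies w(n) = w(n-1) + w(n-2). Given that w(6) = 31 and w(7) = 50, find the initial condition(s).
Work backwards using w(k) = w(k+2) - w(k+1):
w(5) = w(7) - w(6) = 50 - 31 = 19
w(4) = w(6) - w(5) = 31 - 19 = 12
w(3) = w(5) - w(4) = 19 - 12 = 7
w(2) = w(4) - w(3) = 12 - 7 = 5
w(1) = w(3) - w(2) = 7 - 5 = 2
w(0) = w(2) - w(1) = 5 - 2 = 3

w(0) = 3, w(1) = 2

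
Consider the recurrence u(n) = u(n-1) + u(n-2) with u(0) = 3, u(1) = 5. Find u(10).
Computing the sequence terms:
3, 5, 8, 13, 21, 34, 55, 89, 144, 233, 377

377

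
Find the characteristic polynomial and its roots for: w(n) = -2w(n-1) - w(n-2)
Substitute w(n) = rⁿ and divide through by rⁿ⁻²: r² + 2r + 1 = 0
Factor: (r + 1)² = 0, so r = -1 (double root).
General solution: w(n) = (A + Bn)·(-1)ⁿ

Characteristic: r² + 2r + 1 = 0, Roots: r = -1 (double root)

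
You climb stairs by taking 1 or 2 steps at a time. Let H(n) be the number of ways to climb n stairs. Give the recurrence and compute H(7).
Condition on the size of the last step (1 to 2): before it there were n-1, …, n-2 stairs climbed, and these cases are disjoint, so H(n) = H(n-1) + H(n-2) (Fibonacci-type sequence).
Initial conditions by direct count (compositions of i into parts ≤ 2): H(1) = 1; H(2) = 2.
Iterating the recurrence: H(3) = 3, H(4) = 5, H(5) = 8, H(6) = 13, H(7) = 21.

H(n) = H(n-1) + H(n-2), H(1) = 1, H(2) = 2; H(7) = 21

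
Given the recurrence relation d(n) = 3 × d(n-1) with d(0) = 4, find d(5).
Computing step by step:
d(0) = 4
d(1) = 3 × 4 = 12
d(2) = 3 × 12 = 36
d(3) = 3 × 36 = 108
d(4) = 3 × 108 = 324
d(5) = 3 × 324 = 972

972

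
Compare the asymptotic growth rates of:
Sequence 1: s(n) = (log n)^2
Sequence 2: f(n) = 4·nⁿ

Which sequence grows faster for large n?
Comparing growth rates:
Growth-rate hierarchy: log n ≺ any polynomial ≺ any exponential cⁿ (c>1) ≺ n! ≺ nⁿ.
super-exponential nⁿ dominates polylogarithmic (log n)^2 asymptotically.

f(n) grows faster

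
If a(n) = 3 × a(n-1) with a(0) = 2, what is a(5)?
Computing step by step:
a(0) = 2
a(1) = 3 × 2 = 6
a(2) = 3 × 6 = 18
a(3) = 3 × 18 = 54
a(4) = 3 × 54 = 162
a(5) = 3 × 162 = 486

486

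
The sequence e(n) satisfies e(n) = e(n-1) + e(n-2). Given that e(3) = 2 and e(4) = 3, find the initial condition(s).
Work backwards using e(k) = e(k+2) - e(k+1):
e(2) = e(4) - e(3) = 3 - 2 = 1
e(1) = e(3) - e(2) = 2 - 1 = 1
e(0) = e(2) - e(1) = 1 - 1 = 0

e(0) = 0, e(1) = 1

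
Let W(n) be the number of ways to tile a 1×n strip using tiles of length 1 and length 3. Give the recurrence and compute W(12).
Condition on the last tile: it has length 1 (leaving a 1×(n-1) strip) or length 3 (leaving a 1×(n-3) strip), so W(n) = W(n-1) + W(n-3) (order-3 linear recurrence).
For 0 ≤ i < 3 only unit tiles fit, so W(i) = 1.
Iterating the recurrence: W(3) = 2, W(4) = 3, W(5) = 4, W(6) = 6, W(7) = 9, W(8) = 13, W(9) = 19, W(10) = 28, W(11) = 41, W(12) = 60.

W(n) = W(n-1) + W(n-3), with W(i) = 1 for 0 ≤ i < 3; W(12) = 60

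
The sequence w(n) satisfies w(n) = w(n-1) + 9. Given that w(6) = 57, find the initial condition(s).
w(6) = w(0) + 6·9, so w(0) = 57 - 54 = 3.

w(0) = 3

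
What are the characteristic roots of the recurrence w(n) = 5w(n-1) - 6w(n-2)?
Substitute w(n) = rⁿ and divide through by rⁿ⁻²: r² - 5r + 6 = 0
Factor: (r - 3)(r - 2) = 0, so r = 3, 2.
General solution: w(n) = A·3ⁿ + B·2ⁿ

Characteristic: r² - 5r + 6 = 0, Roots: r = 3, 2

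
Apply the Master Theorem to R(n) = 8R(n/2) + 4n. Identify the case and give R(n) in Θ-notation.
Master Theorem template: R(n) = a·R(n/b) + f(n).
Here: a=8, b=2, f(n)=4n
Compute log_b(a) = log_2(8) = 3.
f(n) = 4n = O(n^(3-ε)) with ε = 2. Case 1: R(n) = Θ(n^log_b(a)) = Θ(n^3).

Case 1: R(n) = Θ(n^3)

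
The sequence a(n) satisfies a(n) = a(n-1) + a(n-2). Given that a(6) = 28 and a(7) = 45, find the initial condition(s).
Work backwards using a(k) = a(k+2) - a(k+1):
a(5) = a(7) - a(6) = 45 - 28 = 17
a(4) = a(6) - a(5) = 28 - 17 = 11
a(3) = a(5) - a(4) = 17 - 11 = 6
a(2) = a(4) - a(3) = 11 - 6 = 5
a(1) = a(3) - a(2) = 6 - 5 = 1
a(0) = a(2) - a(1) = 5 - 1 = 4

a(0) = 4, a(1) = 1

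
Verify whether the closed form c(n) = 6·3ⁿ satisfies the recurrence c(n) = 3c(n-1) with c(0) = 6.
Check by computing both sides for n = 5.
From the recurrence with c(0) = 6:
  c(0) = 6, c(1) = 18, c(2) = 54, c(3) = 162, c(4) = 486, c(5) = 1458
  so the recurrence gives c(5) = 1458.
From the proposed closed form c(n) = 6·3ⁿ:
  c(5) = 1458.
Both sides give 1458 at n = 5, and the initial condition(s) match, so the closed form is consistent.

Yes, the closed form is correct.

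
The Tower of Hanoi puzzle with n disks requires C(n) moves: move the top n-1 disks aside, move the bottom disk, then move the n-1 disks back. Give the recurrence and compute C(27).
Moving n disks = move the top n-1 disks aside (C(n-1) moves) + move the largest disk (1 move) + move the n-1 disks back on top (C(n-1) moves), so C(n) = 2C(n-1) + 1, with C(1) = 1 (a single disk takes one move).
First terms: 1, 3, 7, 15, 31, 63, … — each is one less than a power of 2. Indeed C(n) + 1 = 2(C(n-1) + 1) with C(1) + 1 = 2, so C(n) + 1 = 2ⁿ and C(n) = 2ⁿ - 1.
Hence C(27) = 2^27 - 1 = 134217728 - 1 = 134217727.

C(n) = 2C(n-1) + 1, C(1) = 1; C(27) = 134217727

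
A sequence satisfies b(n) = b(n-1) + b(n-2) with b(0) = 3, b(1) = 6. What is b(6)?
Computing the sequence terms:
3, 6, 9, 15, 24, 39, 63

63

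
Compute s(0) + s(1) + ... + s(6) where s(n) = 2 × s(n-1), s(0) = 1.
Computing the sequence terms: 1, 2, 4, 8, 16, 32, 64
Adding these values together:

127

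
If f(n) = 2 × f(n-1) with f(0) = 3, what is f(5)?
Computing step by step:
f(0) = 3
f(1) = 2 × 3 = 6
f(2) = 2 × 6 = 12
f(3) = 2 × 12 = 24
f(4) = 2 × 24 = 48
f(5) = 2 × 48 = 96

96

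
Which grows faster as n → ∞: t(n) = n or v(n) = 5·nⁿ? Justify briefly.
Comparing growth rates:
Growth-rate hierarchy: log n ≺ any polynomial ≺ any exponential cⁿ (c>1) ≺ n! ≺ nⁿ.
super-exponential nⁿ dominates polynomial degree 1 asymptotically.

v(n) grows faster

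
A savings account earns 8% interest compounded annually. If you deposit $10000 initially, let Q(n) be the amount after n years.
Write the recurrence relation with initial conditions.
Each year the balance grows by 8%, i.e. is multiplied by 1 + 8/100 = 1.08, so Q(n) = 1.08 × Q(n-1). The initial deposit gives Q(0) = 10000.
Unrolling gives the closed form Q(n) = 10000 × (1.08)ⁿ.

Q(n) = 1.08 × Q(n-1), Q(0) = 10000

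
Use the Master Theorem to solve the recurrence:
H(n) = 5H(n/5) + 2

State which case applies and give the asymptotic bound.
Master Theorem template: H(n) = a·H(n/b) + f(n).
Here: a=5, b=5, f(n)=2
Compute log_b(a) = log_5(5) = 1.
f(n) = 2 = O(n^(1-ε)) with ε = 1. Case 1: H(n) = Θ(n^log_b(a)) = Θ(n).

Case 1: H(n) = Θ(n)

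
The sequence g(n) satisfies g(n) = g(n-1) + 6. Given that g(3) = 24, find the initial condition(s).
g(3) = g(0) + 3·6, so g(0) = 24 - 18 = 6.

g(0) = 6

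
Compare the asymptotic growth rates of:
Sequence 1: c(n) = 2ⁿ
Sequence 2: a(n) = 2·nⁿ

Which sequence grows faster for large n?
Comparing growth rates:
Growth-rate hierarchy: log n ≺ any polynomial ≺ any exponential cⁿ (c>1) ≺ n! ≺ nⁿ.
super-exponential nⁿ dominates exponential base 2 asymptotically.

a(n) grows faster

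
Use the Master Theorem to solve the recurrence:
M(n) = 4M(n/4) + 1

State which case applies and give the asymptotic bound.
Master Theorem template: M(n) = a·M(n/b) + f(n).
Here: a=4, b=4, f(n)=1
Compute log_b(a) = log_4(4) = 1.
f(n) = 1 = O(n^(1-ε)) with ε = 1. Case 1: M(n) = Θ(n^log_b(a)) = Θ(n).

Case 1: M(n) = Θ(n)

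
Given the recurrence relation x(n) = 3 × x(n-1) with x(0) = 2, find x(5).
Computing step by step:
x(0) = 2
x(1) = 3 × 2 = 6
x(2) = 3 × 6 = 18
x(3) = 3 × 18 = 54
x(4) = 3 × 54 = 162
x(5) = 3 × 162 = 486

486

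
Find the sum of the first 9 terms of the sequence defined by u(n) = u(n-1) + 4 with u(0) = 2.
Computing the sequence terms: 2, 6, 10, 14, 18, 22, 26, 30, 34
Adding these values together:

162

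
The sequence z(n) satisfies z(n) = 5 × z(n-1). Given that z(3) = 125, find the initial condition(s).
In general z(n) = 5ⁿ · z(0). At n = 3: z(0) = z(3) / 5^3 = 125 / 125 = 1.

z(0) = 1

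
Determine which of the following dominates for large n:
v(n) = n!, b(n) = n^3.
Comparing growth rates:
Growth-rate hierarchy: log n ≺ any polynomial ≺ any exponential cⁿ (c>1) ≺ n! ≺ nⁿ.
factorial dominates polynomial degree 3 asymptotically.

v(n) grows faster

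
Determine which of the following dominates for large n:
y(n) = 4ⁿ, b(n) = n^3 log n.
Comparing growth rates:
Growth-rate hierarchy: log n ≺ any polynomial ≺ any exponential cⁿ (c>1) ≺ n! ≺ nⁿ.
exponential base 4 dominates polynomial degree 3 (with log factor) asymptotically.

y(n) grows faster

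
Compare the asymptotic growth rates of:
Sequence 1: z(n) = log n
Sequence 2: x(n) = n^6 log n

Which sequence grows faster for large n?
Comparing growth rates:
Growth-rate hierarchy: log n ≺ any polynomial ≺ any exponential cⁿ (c>1) ≺ n! ≺ nⁿ.
polynomial degree 6 (with log factor) dominates logarithmic asymptotically.

x(n) grows faster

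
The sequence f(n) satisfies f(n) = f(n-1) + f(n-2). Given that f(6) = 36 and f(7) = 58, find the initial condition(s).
Work backwards using f(k) = f(k+2) - f(k+1):
f(5) = f(7) - f(6) = 58 - 36 = 22
f(4) = f(6) - f(5) = 36 - 22 = 14
f(3) = f(5) - f(4) = 22 - 14 = 8
f(2) = f(4) - f(3) = 14 - 8 = 6
f(1) = f(3) - f(2) = 8 - 6 = 2
f(0) = f(2) - f(1) = 6 - 2 = 4

f(0) = 4, f(1) = 2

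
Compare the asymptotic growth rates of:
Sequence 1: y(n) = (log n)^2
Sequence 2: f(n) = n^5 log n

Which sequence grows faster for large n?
Comparing growth rates:
Growth-rate hierarchy: log n ≺ any polynomial ≺ any exponential cⁿ (c>1) ≺ n! ≺ nⁿ.
polynomial degree 5 (with log factor) dominates polylogarithmic (log n)^2 asymptotically.

f(n) grows faster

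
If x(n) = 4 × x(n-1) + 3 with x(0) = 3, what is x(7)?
Computing step by step:
x(0) = 3
x(1) = 4 × 3 + 3 = 15
x(2) = 4 × 15 + 3 = 63
x(3) = 4 × 63 + 3 = 255
x(4) = 4 × 255 + 3 = 1023
x(5) = 4 × 1023 + 3 = 4095
x(6) = 4 × 4095 + 3 = 16383
x(7) = 4 × 16383 + 3 = 65535

65535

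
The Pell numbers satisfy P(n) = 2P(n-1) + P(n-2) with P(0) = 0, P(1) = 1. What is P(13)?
Computing the sequence terms:
0, 1, 2, 5, 12, 29, 70, 169, 408, 985, 2378, 5741, 13860, 33461

33461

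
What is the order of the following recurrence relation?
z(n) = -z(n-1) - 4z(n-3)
The order is the largest lag k for which z(n-k) appears. Here the deepest term is z(n-3), so the order is 3.

Order 3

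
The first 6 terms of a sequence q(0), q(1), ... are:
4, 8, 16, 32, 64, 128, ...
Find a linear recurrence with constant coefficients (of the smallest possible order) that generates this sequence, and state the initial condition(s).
Look for the lowest-order linear relation among consecutive terms.
Observation: each term is 2× the previous.
Check at n=2: 2·8 = 16. ✓

q(n) = 2 × q(n-1), q(0) = 4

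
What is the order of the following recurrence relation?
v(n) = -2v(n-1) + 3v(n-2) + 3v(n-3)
The order is the largest lag k for which v(n-k) appears. Here the deepest term is v(n-3), so the order is 3.

Order 3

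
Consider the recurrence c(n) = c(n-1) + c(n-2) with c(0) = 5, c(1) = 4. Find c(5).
Computing the sequence terms:
5, 4, 9, 13, 22, 35

35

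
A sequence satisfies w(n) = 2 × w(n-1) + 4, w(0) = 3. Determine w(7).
Computing step by step:
w(0) = 3
w(1) = 2 × 3 + 4 = 10
w(2) = 2 × 10 + 4 = 24
w(3) = 2 × 24 + 4 = 52
w(4) = 2 × 52 + 4 = 108
w(5) = 2 × 108 + 4 = 220
w(6) = 2 × 220 + 4 = 444
w(7) = 2 × 444 + 4 = 892

892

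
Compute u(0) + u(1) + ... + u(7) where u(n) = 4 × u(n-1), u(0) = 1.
Computing the sequence terms: 1, 4, 16, 64, 256, 1024, 4096, 16384
Adding these values together:

21845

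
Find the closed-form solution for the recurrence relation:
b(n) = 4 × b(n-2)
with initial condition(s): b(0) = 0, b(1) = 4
Recurrence: b(n) = 4 × b(n-2), initial: b(0) = 0, b(1) = 4.
Characteristic equation: r² - 4 = 0, which factors as (r - 2)(r + 2) = 0, so r = 2, -2. General solution b(n) = A·2ⁿ + B·(-2)ⁿ. From b(0) = 0: A + B = 0. From b(1) = 4: 2A - 2B = 4. Solving gives A = 1, B = -1.

b(n) = 2ⁿ - (-2)ⁿ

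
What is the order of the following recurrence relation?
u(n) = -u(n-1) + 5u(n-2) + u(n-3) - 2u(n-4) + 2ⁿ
The order is the largest lag k for which u(n-k) appears. Here the deepest term is u(n-4) (the 2ⁿ term is non-homogeneous and does not affect the order), so the order is 4.

Order 4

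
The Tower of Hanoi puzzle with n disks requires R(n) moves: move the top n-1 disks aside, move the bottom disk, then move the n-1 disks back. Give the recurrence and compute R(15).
Moving n disks = move the top n-1 disks aside (R(n-1) moves) + move the largest disk (1 move) + move the n-1 disks back on top (R(n-1) moves), so R(n) = 2R(n-1) + 1, with R(1) = 1 (a single disk takes one move).
First terms: 1, 3, 7, 15, 31, 63, … — each is one less than a power of 2. Indeed R(n) + 1 = 2(R(n-1) + 1) with R(1) + 1 = 2, so R(n) + 1 = 2ⁿ and R(n) = 2ⁿ - 1.
Hence R(15) = 2^15 - 1 = 32768 - 1 = 32767.

R(n) = 2R(n-1) + 1, R(1) = 1; R(15) = 32767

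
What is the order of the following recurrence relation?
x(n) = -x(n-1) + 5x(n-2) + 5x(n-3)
The order is the largest lag k for which x(n-k) appears. Here the deepest term is x(n-3), so the order is 3.

Order 3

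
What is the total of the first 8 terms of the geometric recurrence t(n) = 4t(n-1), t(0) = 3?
Computing the sequence terms: 3, 12, 48, 192, 768, 3072, 12288, 49152
Adding these values together:

65535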